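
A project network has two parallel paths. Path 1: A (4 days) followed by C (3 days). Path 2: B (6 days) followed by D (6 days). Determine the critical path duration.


Path 1 = 4 + 3 = 7 days
Path 2 = 6 + 6 = 12 days
Duration = max(7, 12) = 12 days

12 days


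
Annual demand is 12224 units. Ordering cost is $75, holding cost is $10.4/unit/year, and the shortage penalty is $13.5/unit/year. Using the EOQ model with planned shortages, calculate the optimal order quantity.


Formula: EOQ* = sqrt(2DS/H) * sqrt((H+P)/P)
Base EOQ = sqrt(2*12224*75/10.4) = 419.89 units
Correction = sqrt((10.4+13.5)/13.5) = 1.33055
EOQ* = 419.89 * 1.33055 = 558.7 units

558.7 units


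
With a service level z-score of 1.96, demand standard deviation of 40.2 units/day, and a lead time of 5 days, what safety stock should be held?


Formula: SS = z * sigma_d * sqrt(LT)
sqrt(LT) = sqrt(5) = 2.2361
SS = 1.96 * 40.2 * 2.2361
SS = 176.2 units

176.2 units


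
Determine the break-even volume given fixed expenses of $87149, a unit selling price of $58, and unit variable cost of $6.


Formula: BEQ = Fixed Costs / (Price - Variable Cost)
Contribution margin = $58 - $6 = $52/unit
BEQ = ceil($87149 / $52/unit) = ceil(1675.94) = 1676 units

1676 units


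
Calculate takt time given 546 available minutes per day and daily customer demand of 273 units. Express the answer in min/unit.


Formula: Takt Time = Available Production Time / Customer Demand
Takt = 546 min/day / 273 units/day
Takt = 2.0 min/unit

2.0 min/unit


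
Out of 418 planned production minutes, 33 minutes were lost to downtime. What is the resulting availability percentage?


Formula: Availability = (Planned Time - Downtime) / Planned Time * 100
Uptime = 418 - 33 = 385 min
Availability = 385 / 418 * 100 = 92.1%

92.1%


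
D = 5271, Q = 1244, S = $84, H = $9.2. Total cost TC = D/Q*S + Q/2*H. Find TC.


TC = 5271/1244 * 84 + 1244/2 * 9.2

$6078.32


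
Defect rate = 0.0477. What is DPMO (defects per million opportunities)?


DPMO = defect_rate * 1000000 = 0.0477 * 1000000

47700


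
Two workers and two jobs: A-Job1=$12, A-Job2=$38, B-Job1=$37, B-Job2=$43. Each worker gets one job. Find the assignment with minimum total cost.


Option 1: A->1 + B->2 = $12 + $43 = $55
Option 2: A->2 + B->1 = $38 + $37 = $75
Min cost = min($55, $75) = $55

$55


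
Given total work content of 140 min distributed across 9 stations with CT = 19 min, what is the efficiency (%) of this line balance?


Formula: Efficiency = Sum of Task Times / (N_stations * CT) * 100
Total station capacity = 9 stations * 19 min = 171 min
Efficiency = 140 / 171 * 100 = 81.9%

81.9%


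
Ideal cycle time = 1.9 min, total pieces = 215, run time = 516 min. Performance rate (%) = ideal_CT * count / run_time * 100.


Formula: Performance = (Ideal CT * Total Count) / Run Time * 100
Ideal output time = 1.9 * 215 = 408.5 min
Performance = 408.5 / 516 * 100 = 79.2%

79.2%


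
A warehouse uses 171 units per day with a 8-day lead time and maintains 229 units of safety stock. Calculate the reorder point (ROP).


Formula: ROP = (Daily Demand * Lead Time) + Safety Stock
Demand during lead time = 171 * 8 = 1368 units
ROP = 1368 + 229 = 1597 units

1597 units


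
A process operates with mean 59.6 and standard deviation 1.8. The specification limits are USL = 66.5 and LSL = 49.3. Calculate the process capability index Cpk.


Cpu = (66.5 - 59.6) / (3 * 1.8) = 1.28
Cpl = (59.6 - 49.3) / (3 * 1.8) = 1.91
Cpk = min(1.28, 1.91) = 1.28

1.28


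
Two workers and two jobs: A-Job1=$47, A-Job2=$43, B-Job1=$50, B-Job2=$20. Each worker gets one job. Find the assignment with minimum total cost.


Option 1: A->1 + B->2 = $47 + $20 = $67
Option 2: A->2 + B->1 = $43 + $50 = $93
Min cost = min($67, $93) = $67

$67


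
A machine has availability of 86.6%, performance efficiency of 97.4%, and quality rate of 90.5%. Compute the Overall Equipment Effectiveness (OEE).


Formula: OEE = Availability * Performance * Quality / 10000
A * P = 86.6% * 97.4% / 100 = 84.35%
OEE = 84.35% * 90.5% / 100 = 76.3%

76.3%


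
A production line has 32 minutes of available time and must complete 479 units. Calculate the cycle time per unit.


Formula: CT = Available Time / Number of Units
CT = 32 min / 479 units
CT = 0.07 min/unit

0.07 min/unit


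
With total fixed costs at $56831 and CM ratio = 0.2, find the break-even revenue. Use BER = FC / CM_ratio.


Formula: BER = Fixed Costs / Contribution Margin Ratio
BER = $56831 / 0.2
BER = $284155.00 (to the nearest cent)

$284155.00


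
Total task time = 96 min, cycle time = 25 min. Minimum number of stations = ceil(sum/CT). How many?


Formula: N_min = ceil(Sum of Task Times / Cycle Time)
N_min = ceil(96 min / 25 min) = ceil(3.84)
N_min = 4 stations

4


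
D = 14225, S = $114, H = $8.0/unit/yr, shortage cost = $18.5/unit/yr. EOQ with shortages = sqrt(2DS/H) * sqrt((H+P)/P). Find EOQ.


Formula: EOQ* = sqrt(2DS/H) * sqrt((H+P)/P)
Base EOQ = sqrt(2*14225*114/8.0) = 636.72 units
Correction = sqrt((8.0+18.5)/18.5) = 1.19684
EOQ* = 636.72 * 1.19684 = 762.1 units

762.1 units


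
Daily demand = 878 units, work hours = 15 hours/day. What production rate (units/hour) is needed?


Formula: Production Rate = Daily Demand / Available Hours
Rate = 878 units/day / 15 hours/day
Rate = 58.5 units/hour

58.5 units/hour


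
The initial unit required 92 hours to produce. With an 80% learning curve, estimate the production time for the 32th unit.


Formula: T_n = T_1 * (learning_rate)^(log2(n)) where learning_rate = rate/100
Doublings = log2(32) = 5
T_n = 92 * 0.8^5
T_n = 92 * 0.3277 = 30.1 hours

30.1 hours


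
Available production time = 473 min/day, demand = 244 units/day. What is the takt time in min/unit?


Formula: Takt Time = Available Production Time / Customer Demand
Takt = 473 min/day / 244 units/day
Takt = 1.94 min/unit

1.94 min/unit


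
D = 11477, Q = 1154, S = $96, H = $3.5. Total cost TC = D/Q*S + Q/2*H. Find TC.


TC = 11477/1154 * 96 + 1154/2 * 3.5

$2974.26


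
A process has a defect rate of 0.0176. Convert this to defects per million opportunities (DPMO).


DPMO = defect_rate * 1000000 = 0.0176 * 1000000

17600


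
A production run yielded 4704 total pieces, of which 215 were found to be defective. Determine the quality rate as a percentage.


Formula: Quality Rate = Good Pieces / Total Pieces * 100
Good pieces = 4704 - 215 = 4489
QR = 4489 / 4704 * 100 = 95.4%

95.4%


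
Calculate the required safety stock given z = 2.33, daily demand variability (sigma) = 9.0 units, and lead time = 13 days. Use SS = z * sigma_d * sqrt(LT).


Formula: SS = z * sigma_d * sqrt(LT)
sqrt(LT) = sqrt(13) = 3.6056
SS = 2.33 * 9.0 * 3.6056
SS = 75.6 units

75.6 units


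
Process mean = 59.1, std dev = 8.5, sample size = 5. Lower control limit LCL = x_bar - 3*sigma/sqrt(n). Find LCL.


LCL = 59.1 - 3 * 8.5 / sqrt(5)

47.7


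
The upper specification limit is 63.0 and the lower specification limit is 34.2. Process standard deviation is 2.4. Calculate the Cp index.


Cp = (63.0 - 34.2) / (6 * 2.4)

2.0


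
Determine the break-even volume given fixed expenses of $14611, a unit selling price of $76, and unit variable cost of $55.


Formula: BEQ = Fixed Costs / (Price - Variable Cost)
Contribution margin = $76 - $55 = $21/unit
BEQ = ceil($14611 / $21/unit) = ceil(695.76) = 696 units

696 units


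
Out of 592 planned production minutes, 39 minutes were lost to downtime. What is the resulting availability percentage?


Formula: Availability = (Planned Time - Downtime) / Planned Time * 100
Uptime = 592 - 39 = 553 min
Availability = 553 / 592 * 100 = 93.4%

93.4%


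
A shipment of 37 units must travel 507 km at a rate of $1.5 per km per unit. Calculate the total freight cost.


TC = dist * cost * units = 507 * 1.5 * 37 = $28138.50

$28138.50


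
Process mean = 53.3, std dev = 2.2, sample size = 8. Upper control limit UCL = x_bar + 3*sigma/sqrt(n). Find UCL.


UCL = 53.3 + 3 * 2.2 / sqrt(8)

55.63


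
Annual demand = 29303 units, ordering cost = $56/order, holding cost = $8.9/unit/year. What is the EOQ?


Formula: EOQ = sqrt(2 * D * S / H)
Numerator: 2 * 29303 * 56 = 3281936
2DS/H = 3281936 / 8.9 = 368756.9
EOQ = sqrt(368756.9) = 607.3 units

607.3 units


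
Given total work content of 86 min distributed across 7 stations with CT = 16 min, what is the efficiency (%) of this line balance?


Formula: Efficiency = Sum of Task Times / (N_stations * CT) * 100
Total station capacity = 7 stations * 16 min = 112 min
Efficiency = 86 / 112 * 100 = 76.8%

76.8%


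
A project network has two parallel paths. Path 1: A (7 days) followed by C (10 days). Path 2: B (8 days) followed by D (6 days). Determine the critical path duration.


Path 1 = 7 + 10 = 17 days
Path 2 = 8 + 6 = 14 days
Duration = max(17, 14) = 17 days

17 days


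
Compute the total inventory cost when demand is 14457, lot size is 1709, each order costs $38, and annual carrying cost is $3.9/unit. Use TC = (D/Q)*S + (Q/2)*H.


TC = 14457/1709 * 38 + 1709/2 * 3.9

$3654.00


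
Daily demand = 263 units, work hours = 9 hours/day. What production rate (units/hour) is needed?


Formula: Production Rate = Daily Demand / Available Hours
Rate = 263 units/day / 9 hours/day
Rate = 29.2 units/hour

29.2 units/hour


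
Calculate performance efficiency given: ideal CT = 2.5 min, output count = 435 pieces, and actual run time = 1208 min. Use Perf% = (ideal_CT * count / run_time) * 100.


Formula: Performance = (Ideal CT * Total Count) / Run Time * 100
Ideal output time = 2.5 * 435 = 1087.5 min
Performance = 1087.5 / 1208 * 100 = 90.0%

90.0%


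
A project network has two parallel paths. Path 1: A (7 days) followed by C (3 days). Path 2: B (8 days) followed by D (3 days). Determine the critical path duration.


Path 1 = 7 + 3 = 10 days
Path 2 = 8 + 3 = 11 days
Duration = max(10, 11) = 11 days

11 days


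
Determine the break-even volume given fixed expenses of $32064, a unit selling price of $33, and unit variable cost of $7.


Formula: BEQ = Fixed Costs / (Price - Variable Cost)
Contribution margin = $33 - $7 = $26/unit
BEQ = ceil($32064 / $26/unit) = ceil(1233.23) = 1234 units

1234 units


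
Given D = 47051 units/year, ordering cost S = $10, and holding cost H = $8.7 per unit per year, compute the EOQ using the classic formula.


Formula: EOQ = sqrt(2 * D * S / H)
Numerator: 2 * 47051 * 10 = 941020
2DS/H = 941020 / 8.7 = 108163.2
EOQ = sqrt(108163.2) = 328.9 units

328.9 units


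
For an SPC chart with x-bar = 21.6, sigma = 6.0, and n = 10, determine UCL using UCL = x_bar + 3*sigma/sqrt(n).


UCL = 21.6 + 3 * 6.0 / sqrt(10)

27.29


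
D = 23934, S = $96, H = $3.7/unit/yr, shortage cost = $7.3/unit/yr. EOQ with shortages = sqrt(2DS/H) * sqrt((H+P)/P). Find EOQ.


Formula: EOQ* = sqrt(2DS/H) * sqrt((H+P)/P)
Base EOQ = sqrt(2*23934*96/3.7) = 1114.44 units
Correction = sqrt((3.7+7.3)/7.3) = 1.22754
EOQ* = 1114.44 * 1.22754 = 1368.0 units

1368.0 units


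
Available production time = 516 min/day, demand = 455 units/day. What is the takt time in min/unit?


Formula: Takt Time = Available Production Time / Customer Demand
Takt = 516 min/day / 455 units/day
Takt = 1.13 min/unit

1.13 min/unit


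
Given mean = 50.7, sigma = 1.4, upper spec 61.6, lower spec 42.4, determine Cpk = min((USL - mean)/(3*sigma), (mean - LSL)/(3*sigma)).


Cpu = (61.6 - 50.7) / (3 * 1.4) = 2.6
Cpl = (50.7 - 42.4) / (3 * 1.4) = 1.98
Cpk = min(2.6, 1.98) = 1.98

1.98


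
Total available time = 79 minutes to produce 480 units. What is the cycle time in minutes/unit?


Formula: CT = Available Time / Number of Units
CT = 79 min / 480 units
CT = 0.16 min/unit

0.16 min/unit


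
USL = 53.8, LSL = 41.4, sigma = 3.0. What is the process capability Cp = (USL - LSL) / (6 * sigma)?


Cp = (53.8 - 41.4) / (6 * 3.0)

0.69


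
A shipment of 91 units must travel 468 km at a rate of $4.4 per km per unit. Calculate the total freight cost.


TC = dist * cost * units = 468 * 4.4 * 91 = $187387.20

$187387.20


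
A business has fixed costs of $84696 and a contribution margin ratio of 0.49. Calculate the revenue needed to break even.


Formula: BER = Fixed Costs / Contribution Margin Ratio
BER = $84696 / 0.49
BER = $172848.98 (to the nearest cent)

$172848.98


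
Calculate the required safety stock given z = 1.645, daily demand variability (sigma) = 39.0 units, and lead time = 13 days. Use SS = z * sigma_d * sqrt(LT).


Formula: SS = z * sigma_d * sqrt(LT)
sqrt(LT) = sqrt(13) = 3.6056
SS = 1.645 * 39.0 * 3.6056
SS = 231.3 units

231.3 units


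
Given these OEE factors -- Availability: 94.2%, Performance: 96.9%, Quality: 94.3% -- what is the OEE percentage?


Formula: OEE = Availability * Performance * Quality / 10000
A * P = 94.2% * 96.9% / 100 = 91.28%
OEE = 91.28% * 94.3% / 100 = 86.1%

86.1%


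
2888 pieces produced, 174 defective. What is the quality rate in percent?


Formula: Quality Rate = Good Pieces / Total Pieces * 100
Good pieces = 2888 - 174 = 2714
QR = 2714 / 2888 * 100 = 94.0%

94.0%


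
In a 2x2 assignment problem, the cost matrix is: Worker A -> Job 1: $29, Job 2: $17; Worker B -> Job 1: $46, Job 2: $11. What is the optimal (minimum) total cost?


Option 1: A->1 + B->2 = $29 + $11 = $40
Option 2: A->2 + B->1 = $17 + $46 = $63
Min cost = min($40, $63) = $40

$40


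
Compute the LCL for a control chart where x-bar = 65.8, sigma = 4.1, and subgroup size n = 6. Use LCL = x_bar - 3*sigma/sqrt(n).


LCL = 65.8 - 3 * 4.1 / sqrt(6)

60.78


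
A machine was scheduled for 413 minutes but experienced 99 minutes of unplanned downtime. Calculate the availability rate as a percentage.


Formula: Availability = (Planned Time - Downtime) / Planned Time * 100
Uptime = 413 - 99 = 314 min
Availability = 314 / 413 * 100 = 76.0%

76.0%


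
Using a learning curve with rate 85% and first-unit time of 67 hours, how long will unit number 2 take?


Formula: T_n = T_1 * (learning_rate)^(log2(n)) where learning_rate = rate/100
Doublings = log2(2) = 1
T_n = 67 * 0.85^1
T_n = 67 * 0.85 = 57.0 hours

57.0 hours


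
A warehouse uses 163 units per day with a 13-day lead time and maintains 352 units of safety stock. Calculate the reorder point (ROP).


Formula: ROP = (Daily Demand * Lead Time) + Safety Stock
Demand during lead time = 163 * 13 = 2119 units
ROP = 2119 + 352 = 2471 units

2471 units


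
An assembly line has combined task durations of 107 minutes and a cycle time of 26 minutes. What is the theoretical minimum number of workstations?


Formula: N_min = ceil(Sum of Task Times / Cycle Time)
N_min = ceil(107 min / 26 min) = ceil(4.1154)
N_min = 5 stations

5


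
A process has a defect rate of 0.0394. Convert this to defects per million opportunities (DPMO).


DPMO = defect_rate * 1000000 = 0.0394 * 1000000

39400


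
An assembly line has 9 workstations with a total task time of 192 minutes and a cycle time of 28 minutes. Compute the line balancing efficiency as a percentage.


Formula: Efficiency = Sum of Task Times / (N_stations * CT) * 100
Total station capacity = 9 stations * 28 min = 252 min
Efficiency = 192 / 252 * 100 = 76.2%

76.2%


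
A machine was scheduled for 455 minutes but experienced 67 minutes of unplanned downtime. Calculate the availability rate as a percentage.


Formula: Availability = (Planned Time - Downtime) / Planned Time * 100
Uptime = 455 - 67 = 388 min
Availability = 388 / 455 * 100 = 85.3%

85.3%


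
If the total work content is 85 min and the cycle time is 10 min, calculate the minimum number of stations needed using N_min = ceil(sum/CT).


Formula: N_min = ceil(Sum of Task Times / Cycle Time)
N_min = ceil(85 min / 10 min) = ceil(8.5)
N_min = 9 stations

9


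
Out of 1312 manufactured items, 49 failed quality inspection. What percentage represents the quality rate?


Formula: Quality Rate = Good Pieces / Total Pieces * 100
Good pieces = 1312 - 49 = 1263
QR = 1263 / 1312 * 100 = 96.3%

96.3%


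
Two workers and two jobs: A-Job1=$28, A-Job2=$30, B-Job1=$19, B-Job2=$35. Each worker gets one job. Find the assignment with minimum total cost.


Option 1: A->1 + B->2 = $28 + $35 = $63
Option 2: A->2 + B->1 = $30 + $19 = $49
Min cost = min($63, $49) = $49

$49


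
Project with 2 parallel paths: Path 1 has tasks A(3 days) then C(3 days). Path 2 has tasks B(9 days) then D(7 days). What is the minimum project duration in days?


Path 1 = 3 + 3 = 6 days
Path 2 = 9 + 7 = 16 days
Duration = max(6, 16) = 16 days

16 days


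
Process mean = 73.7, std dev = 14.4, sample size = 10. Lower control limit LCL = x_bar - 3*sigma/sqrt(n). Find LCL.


LCL = 73.7 - 3 * 14.4 / sqrt(10)

60.04


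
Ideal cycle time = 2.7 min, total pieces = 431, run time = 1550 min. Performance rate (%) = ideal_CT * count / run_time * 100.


Formula: Performance = (Ideal CT * Total Count) / Run Time * 100
Ideal output time = 2.7 * 431 = 1163.7 min
Performance = 1163.7 / 1550 * 100 = 75.1%

75.1%


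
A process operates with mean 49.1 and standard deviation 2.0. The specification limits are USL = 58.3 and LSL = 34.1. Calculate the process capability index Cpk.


Cpu = (58.3 - 49.1) / (3 * 2.0) = 1.53
Cpl = (49.1 - 34.1) / (3 * 2.0) = 2.5
Cpk = min(1.53, 2.5) = 1.53

1.53


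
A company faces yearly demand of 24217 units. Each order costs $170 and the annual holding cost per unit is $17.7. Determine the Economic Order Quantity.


Formula: EOQ = sqrt(2 * D * S / H)
Numerator: 2 * 24217 * 170 = 8233780
2DS/H = 8233780 / 17.7 = 465185.3
EOQ = sqrt(465185.3) = 682.0 units

682.0 units


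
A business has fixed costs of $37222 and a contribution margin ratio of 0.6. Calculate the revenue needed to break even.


Formula: BER = Fixed Costs / Contribution Margin Ratio
BER = $37222 / 0.6
BER = $62036.67 (to the nearest cent)

$62036.67


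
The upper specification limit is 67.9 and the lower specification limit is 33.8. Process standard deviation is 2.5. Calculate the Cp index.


Cp = (67.9 - 33.8) / (6 * 2.5)

2.27


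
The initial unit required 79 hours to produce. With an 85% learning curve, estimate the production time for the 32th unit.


Formula: T_n = T_1 * (learning_rate)^(log2(n)) where learning_rate = rate/100
Doublings = log2(32) = 5
T_n = 79 * 0.85^5
T_n = 79 * 0.4437 = 35.1 hours

35.1 hours


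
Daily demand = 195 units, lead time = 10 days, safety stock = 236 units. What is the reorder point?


Formula: ROP = (Daily Demand * Lead Time) + Safety Stock
Demand during lead time = 195 * 10 = 1950 units
ROP = 1950 + 236 = 2186 units

2186 units


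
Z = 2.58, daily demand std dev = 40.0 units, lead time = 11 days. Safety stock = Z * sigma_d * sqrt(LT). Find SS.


Formula: SS = z * sigma_d * sqrt(LT)
sqrt(LT) = sqrt(11) = 3.3166
SS = 2.58 * 40.0 * 3.3166
SS = 342.3 units

342.3 units


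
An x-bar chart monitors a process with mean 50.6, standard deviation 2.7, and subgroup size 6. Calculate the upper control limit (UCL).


UCL = 50.6 + 3 * 2.7 / sqrt(6)

53.91


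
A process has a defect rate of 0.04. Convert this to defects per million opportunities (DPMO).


DPMO = defect_rate * 1000000 = 0.04 * 1000000

40000


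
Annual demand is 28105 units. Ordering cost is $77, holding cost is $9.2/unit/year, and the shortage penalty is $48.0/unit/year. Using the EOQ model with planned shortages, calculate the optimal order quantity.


Formula: EOQ* = sqrt(2DS/H) * sqrt((H+P)/P)
Base EOQ = sqrt(2*28105*77/9.2) = 685.9 units
Correction = sqrt((9.2+48.0)/48.0) = 1.09163
EOQ* = 685.9 * 1.09163 = 748.7 units

748.7 units


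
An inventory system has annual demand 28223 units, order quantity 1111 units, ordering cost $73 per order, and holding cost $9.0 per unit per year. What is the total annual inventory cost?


TC = 28223/1111 * 73 + 1111/2 * 9.0

$6853.94


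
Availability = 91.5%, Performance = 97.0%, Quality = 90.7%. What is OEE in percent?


Formula: OEE = Availability * Performance * Quality / 10000
A * P = 91.5% * 97.0% / 100 = 88.76%
OEE = 88.76% * 90.7% / 100 = 80.5%

80.5%


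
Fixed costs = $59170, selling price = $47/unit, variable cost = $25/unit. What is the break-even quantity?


Formula: BEQ = Fixed Costs / (Price - Variable Cost)
Contribution margin = $47 - $25 = $22/unit
BEQ = ceil($59170 / $22/unit) = ceil(2689.55) = 2690 units

2690 units


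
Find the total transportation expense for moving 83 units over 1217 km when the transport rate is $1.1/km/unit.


TC = dist * cost * units = 1217 * 1.1 * 83 = $111112.10

$111112.10


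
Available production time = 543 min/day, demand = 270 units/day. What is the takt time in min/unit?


Formula: Takt Time = Available Production Time / Customer Demand
Takt = 543 min/day / 270 units/day
Takt = 2.01 min/unit

2.01 min/unit


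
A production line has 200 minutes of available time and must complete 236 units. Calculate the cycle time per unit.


Formula: CT = Available Time / Number of Units
CT = 200 min / 236 units
CT = 0.85 min/unit

0.85 min/unit


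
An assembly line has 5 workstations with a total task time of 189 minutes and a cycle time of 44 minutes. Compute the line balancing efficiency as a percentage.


Formula: Efficiency = Sum of Task Times / (N_stations * CT) * 100
Total station capacity = 5 stations * 44 min = 220 min
Efficiency = 189 / 220 * 100 = 85.9%

85.9%


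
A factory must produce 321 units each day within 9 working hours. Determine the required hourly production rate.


Formula: Production Rate = Daily Demand / Available Hours
Rate = 321 units/day / 9 hours/day
Rate = 35.7 units/hour

35.7 units/hour


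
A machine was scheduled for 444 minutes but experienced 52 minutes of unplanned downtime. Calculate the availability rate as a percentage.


Formula: Availability = (Planned Time - Downtime) / Planned Time * 100
Uptime = 444 - 52 = 392 min
Availability = 392 / 444 * 100 = 88.3%

88.3%


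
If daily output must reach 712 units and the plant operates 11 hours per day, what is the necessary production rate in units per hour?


Formula: Production Rate = Daily Demand / Available Hours
Rate = 712 units/day / 11 hours/day
Rate = 64.7 units/hour

64.7 units/hour


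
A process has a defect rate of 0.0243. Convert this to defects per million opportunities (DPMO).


DPMO = defect_rate * 1000000 = 0.0243 * 1000000

24300


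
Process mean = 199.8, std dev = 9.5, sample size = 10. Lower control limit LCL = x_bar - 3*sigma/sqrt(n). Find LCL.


LCL = 199.8 - 3 * 9.5 / sqrt(10)

190.79


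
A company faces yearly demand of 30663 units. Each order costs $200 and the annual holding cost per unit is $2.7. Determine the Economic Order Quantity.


Formula: EOQ = sqrt(2 * D * S / H)
Numerator: 2 * 30663 * 200 = 12265200
2DS/H = 12265200 / 2.7 = 4542666.7
EOQ = sqrt(4542666.7) = 2131.4 units

2131.4 units


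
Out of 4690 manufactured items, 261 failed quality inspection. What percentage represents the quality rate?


Formula: Quality Rate = Good Pieces / Total Pieces * 100
Good pieces = 4690 - 261 = 4429
QR = 4429 / 4690 * 100 = 94.4%

94.4%


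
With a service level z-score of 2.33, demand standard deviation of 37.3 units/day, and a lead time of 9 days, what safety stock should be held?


Formula: SS = z * sigma_d * sqrt(LT)
sqrt(LT) = sqrt(9) = 3.0
SS = 2.33 * 37.3 * 3.0
SS = 260.7 units

260.7 units


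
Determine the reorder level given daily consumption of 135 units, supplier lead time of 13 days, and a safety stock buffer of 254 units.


Formula: ROP = (Daily Demand * Lead Time) + Safety Stock
Demand during lead time = 135 * 13 = 1755 units
ROP = 1755 + 254 = 2009 units

2009 units


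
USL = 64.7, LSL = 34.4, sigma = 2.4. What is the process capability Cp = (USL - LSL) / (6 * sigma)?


Cp = (64.7 - 34.4) / (6 * 2.4)

2.1


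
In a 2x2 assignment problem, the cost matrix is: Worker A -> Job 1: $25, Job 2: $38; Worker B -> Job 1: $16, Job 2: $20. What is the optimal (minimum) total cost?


Option 1: A->1 + B->2 = $25 + $20 = $45
Option 2: A->2 + B->1 = $38 + $16 = $54
Min cost = min($45, $54) = $45

$45


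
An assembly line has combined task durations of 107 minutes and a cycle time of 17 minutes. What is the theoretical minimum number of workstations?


Formula: N_min = ceil(Sum of Task Times / Cycle Time)
N_min = ceil(107 min / 17 min) = ceil(6.2941)
N_min = 7 stations

7


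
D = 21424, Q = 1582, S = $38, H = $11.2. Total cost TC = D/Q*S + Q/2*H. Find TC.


TC = 21424/1582 * 38 + 1582/2 * 11.2

$9373.81


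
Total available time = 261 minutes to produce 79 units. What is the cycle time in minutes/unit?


Formula: CT = Available Time / Number of Units
CT = 261 min / 79 units
CT = 3.3 min/unit

3.3 min/unit


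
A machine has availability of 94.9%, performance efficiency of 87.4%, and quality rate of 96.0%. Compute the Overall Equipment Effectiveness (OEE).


Formula: OEE = Availability * Performance * Quality / 10000
A * P = 94.9% * 87.4% / 100 = 82.94%
OEE = 82.94% * 96.0% / 100 = 79.6%

79.6%


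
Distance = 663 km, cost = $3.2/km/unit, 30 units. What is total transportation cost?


TC = dist * cost * units = 663 * 3.2 * 30 = $63648.00

$63648.00


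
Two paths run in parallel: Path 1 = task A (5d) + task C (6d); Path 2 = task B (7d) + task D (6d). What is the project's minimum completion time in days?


Path 1 = 5 + 6 = 11 days
Path 2 = 7 + 6 = 13 days
Duration = max(11, 13) = 13 days

13 days


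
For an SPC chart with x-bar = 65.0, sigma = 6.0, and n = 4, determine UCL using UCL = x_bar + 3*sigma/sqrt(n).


UCL = 65.0 + 3 * 6.0 / sqrt(4)

74.0


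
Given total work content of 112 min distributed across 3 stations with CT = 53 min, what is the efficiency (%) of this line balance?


Formula: Efficiency = Sum of Task Times / (N_stations * CT) * 100
Total station capacity = 3 stations * 53 min = 159 min
Efficiency = 112 / 159 * 100 = 70.4%

70.4%


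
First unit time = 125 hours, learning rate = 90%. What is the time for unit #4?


Formula: T_n = T_1 * (learning_rate)^(log2(n)) where learning_rate = rate/100
Doublings = log2(4) = 2
T_n = 125 * 0.9^2
T_n = 125 * 0.81 = 101.3 hours

101.3 hours


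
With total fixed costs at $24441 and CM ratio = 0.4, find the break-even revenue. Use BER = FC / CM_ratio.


Formula: BER = Fixed Costs / Contribution Margin Ratio
BER = $24441 / 0.4
BER = $61102.50 (to the nearest cent)

$61102.50


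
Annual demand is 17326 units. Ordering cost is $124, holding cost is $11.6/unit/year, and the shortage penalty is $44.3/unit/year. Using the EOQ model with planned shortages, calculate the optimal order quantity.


Formula: EOQ* = sqrt(2DS/H) * sqrt((H+P)/P)
Base EOQ = sqrt(2*17326*124/11.6) = 608.62 units
Correction = sqrt((11.6+44.3)/44.3) = 1.12332
EOQ* = 608.62 * 1.12332 = 683.7 units

683.7 units


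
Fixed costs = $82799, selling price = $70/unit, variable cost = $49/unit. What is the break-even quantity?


Formula: BEQ = Fixed Costs / (Price - Variable Cost)
Contribution margin = $70 - $49 = $21/unit
BEQ = ceil($82799 / $21/unit) = ceil(3942.81) = 3943 units

3943 units


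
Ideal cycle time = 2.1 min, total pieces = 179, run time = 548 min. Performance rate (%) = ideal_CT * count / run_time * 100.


Formula: Performance = (Ideal CT * Total Count) / Run Time * 100
Ideal output time = 2.1 * 179 = 375.9 min
Performance = 375.9 / 548 * 100 = 68.6%

68.6%


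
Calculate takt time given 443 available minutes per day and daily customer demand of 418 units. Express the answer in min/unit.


Formula: Takt Time = Available Production Time / Customer Demand
Takt = 443 min/day / 418 units/day
Takt = 1.06 min/unit

1.06 min/unit


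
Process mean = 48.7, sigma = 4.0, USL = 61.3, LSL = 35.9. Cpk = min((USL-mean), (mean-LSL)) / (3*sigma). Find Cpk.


Cpu = (61.3 - 48.7) / (3 * 4.0) = 1.05
Cpl = (48.7 - 35.9) / (3 * 4.0) = 1.07
Cpk = min(1.05, 1.07) = 1.05

1.05


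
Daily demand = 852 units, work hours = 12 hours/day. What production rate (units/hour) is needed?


Formula: Production Rate = Daily Demand / Available Hours
Rate = 852 units/day / 12 hours/day
Rate = 71.0 units/hour

71.0 units/hour


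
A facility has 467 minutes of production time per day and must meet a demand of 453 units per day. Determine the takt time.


Formula: Takt Time = Available Production Time / Customer Demand
Takt = 467 min/day / 453 units/day
Takt = 1.03 min/unit

1.03 min/unit


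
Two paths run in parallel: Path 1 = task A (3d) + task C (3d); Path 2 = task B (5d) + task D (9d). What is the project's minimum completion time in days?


Path 1 = 3 + 3 = 6 days
Path 2 = 5 + 9 = 14 days
Duration = max(6, 14) = 14 days

14 days


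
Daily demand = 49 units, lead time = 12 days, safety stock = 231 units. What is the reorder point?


Formula: ROP = (Daily Demand * Lead Time) + Safety Stock
Demand during lead time = 49 * 12 = 588 units
ROP = 588 + 231 = 819 units

819 units


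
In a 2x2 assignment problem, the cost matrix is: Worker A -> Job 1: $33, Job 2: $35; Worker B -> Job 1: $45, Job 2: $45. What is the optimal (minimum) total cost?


Option 1: A->1 + B->2 = $33 + $45 = $78
Option 2: A->2 + B->1 = $35 + $45 = $80
Min cost = min($78, $80) = $78

$78


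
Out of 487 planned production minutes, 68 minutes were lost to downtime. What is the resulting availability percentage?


Formula: Availability = (Planned Time - Downtime) / Planned Time * 100
Uptime = 487 - 68 = 419 min
Availability = 419 / 487 * 100 = 86.0%

86.0%


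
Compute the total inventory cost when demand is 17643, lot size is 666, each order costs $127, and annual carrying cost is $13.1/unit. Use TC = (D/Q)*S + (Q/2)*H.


TC = 17643/666 * 127 + 666/2 * 13.1

$7726.66


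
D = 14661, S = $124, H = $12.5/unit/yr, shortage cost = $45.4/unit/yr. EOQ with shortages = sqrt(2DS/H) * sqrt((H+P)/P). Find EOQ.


Formula: EOQ* = sqrt(2DS/H) * sqrt((H+P)/P)
Base EOQ = sqrt(2*14661*124/12.5) = 539.33 units
Correction = sqrt((12.5+45.4)/45.4) = 1.12931
EOQ* = 539.33 * 1.12931 = 609.1 units

609.1 units


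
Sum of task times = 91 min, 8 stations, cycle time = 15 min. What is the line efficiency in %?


Formula: Efficiency = Sum of Task Times / (N_stations * CT) * 100
Total station capacity = 8 stations * 15 min = 120 min
Efficiency = 91 / 120 * 100 = 75.8%

75.8%


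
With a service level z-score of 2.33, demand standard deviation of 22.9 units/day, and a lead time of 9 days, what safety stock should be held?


Formula: SS = z * sigma_d * sqrt(LT)
sqrt(LT) = sqrt(9) = 3.0
SS = 2.33 * 22.9 * 3.0
SS = 160.1 units

160.1 units


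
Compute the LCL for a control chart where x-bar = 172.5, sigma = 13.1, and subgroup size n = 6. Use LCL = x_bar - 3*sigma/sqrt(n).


LCL = 172.5 - 3 * 13.1 / sqrt(6)

156.46


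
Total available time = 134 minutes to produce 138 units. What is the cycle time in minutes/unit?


Formula: CT = Available Time / Number of Units
CT = 134 min / 138 units
CT = 0.97 min/unit

0.97 min/unit


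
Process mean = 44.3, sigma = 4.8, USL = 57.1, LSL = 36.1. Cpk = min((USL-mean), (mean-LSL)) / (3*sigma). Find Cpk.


Cpu = (57.1 - 44.3) / (3 * 4.8) = 0.89
Cpl = (44.3 - 36.1) / (3 * 4.8) = 0.57
Cpk = min(0.89, 0.57) = 0.57

0.57


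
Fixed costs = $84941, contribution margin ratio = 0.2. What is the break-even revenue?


Formula: BER = Fixed Costs / Contribution Margin Ratio
BER = $84941 / 0.2
BER = $424705.00 (to the nearest cent)

$424705.00


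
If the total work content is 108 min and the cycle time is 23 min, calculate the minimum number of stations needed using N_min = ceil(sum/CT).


Formula: N_min = ceil(Sum of Task Times / Cycle Time)
N_min = ceil(108 min / 23 min) = ceil(4.6957)
N_min = 5 stations

5


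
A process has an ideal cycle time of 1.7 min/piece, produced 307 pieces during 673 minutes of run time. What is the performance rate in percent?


Formula: Performance = (Ideal CT * Total Count) / Run Time * 100
Ideal output time = 1.7 * 307 = 521.9 min
Performance = 521.9 / 673 * 100 = 77.5%

77.5%


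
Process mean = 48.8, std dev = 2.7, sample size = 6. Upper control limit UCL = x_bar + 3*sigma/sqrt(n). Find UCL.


UCL = 48.8 + 3 * 2.7 / sqrt(6)

52.11


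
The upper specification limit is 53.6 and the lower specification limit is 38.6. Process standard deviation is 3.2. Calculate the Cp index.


Cp = (53.6 - 38.6) / (6 * 3.2)

0.78


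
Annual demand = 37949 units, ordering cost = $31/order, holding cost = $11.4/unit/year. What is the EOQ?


Formula: EOQ = sqrt(2 * D * S / H)
Numerator: 2 * 37949 * 31 = 2352838
2DS/H = 2352838 / 11.4 = 206389.3
EOQ = sqrt(206389.3) = 454.3 units

454.3 units


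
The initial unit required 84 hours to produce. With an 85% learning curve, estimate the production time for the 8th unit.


Formula: T_n = T_1 * (learning_rate)^(log2(n)) where learning_rate = rate/100
Doublings = log2(8) = 3
T_n = 84 * 0.85^3
T_n = 84 * 0.6141 = 51.6 hours

51.6 hours


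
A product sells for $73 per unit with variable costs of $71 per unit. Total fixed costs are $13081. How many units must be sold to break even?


Formula: BEQ = Fixed Costs / (Price - Variable Cost)
Contribution margin = $73 - $71 = $2/unit
BEQ = ceil($13081 / $2/unit) = ceil(6540.5) = 6541 units

6541 units


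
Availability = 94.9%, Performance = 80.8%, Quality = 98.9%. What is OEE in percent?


Formula: OEE = Availability * Performance * Quality / 10000
A * P = 94.9% * 80.8% / 100 = 76.68%
OEE = 76.68% * 98.9% / 100 = 75.8%

75.8%


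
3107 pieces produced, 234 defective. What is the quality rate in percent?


Formula: Quality Rate = Good Pieces / Total Pieces * 100
Good pieces = 3107 - 234 = 2873
QR = 2873 / 3107 * 100 = 92.5%

92.5%


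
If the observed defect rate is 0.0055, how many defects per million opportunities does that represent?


DPMO = defect_rate * 1000000 = 0.0055 * 1000000

5500


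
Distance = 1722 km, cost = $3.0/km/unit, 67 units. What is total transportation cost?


TC = dist * cost * units = 1722 * 3.0 * 67 = $346122.00

$346122.00


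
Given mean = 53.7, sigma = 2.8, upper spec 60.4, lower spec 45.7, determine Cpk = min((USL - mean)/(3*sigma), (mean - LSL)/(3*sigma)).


Cpu = (60.4 - 53.7) / (3 * 2.8) = 0.8
Cpl = (53.7 - 45.7) / (3 * 2.8) = 0.95
Cpk = min(0.8, 0.95) = 0.8

0.8


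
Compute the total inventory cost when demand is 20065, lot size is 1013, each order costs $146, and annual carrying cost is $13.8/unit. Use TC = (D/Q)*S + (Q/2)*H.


TC = 20065/1013 * 146 + 1013/2 * 13.8

$9881.60


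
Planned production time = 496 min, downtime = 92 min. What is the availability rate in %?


Formula: Availability = (Planned Time - Downtime) / Planned Time * 100
Uptime = 496 - 92 = 404 min
Availability = 404 / 496 * 100 = 81.5%

81.5%


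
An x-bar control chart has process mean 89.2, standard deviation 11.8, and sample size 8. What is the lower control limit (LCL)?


LCL = 89.2 - 3 * 11.8 / sqrt(8)

76.68


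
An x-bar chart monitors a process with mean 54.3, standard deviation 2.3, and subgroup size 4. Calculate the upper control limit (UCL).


UCL = 54.3 + 3 * 2.3 / sqrt(4)

57.75


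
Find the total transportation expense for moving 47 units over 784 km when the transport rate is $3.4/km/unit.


TC = dist * cost * units = 784 * 3.4 * 47 = $125283.20

$125283.20


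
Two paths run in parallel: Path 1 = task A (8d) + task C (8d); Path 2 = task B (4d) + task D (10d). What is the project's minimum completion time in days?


Path 1 = 8 + 8 = 16 days
Path 2 = 4 + 10 = 14 days
Duration = max(16, 14) = 16 days

16 days


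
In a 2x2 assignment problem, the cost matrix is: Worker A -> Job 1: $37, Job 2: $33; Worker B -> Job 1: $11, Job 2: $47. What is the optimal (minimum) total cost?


Option 1: A->1 + B->2 = $37 + $47 = $84
Option 2: A->2 + B->1 = $33 + $11 = $44
Min cost = min($84, $44) = $44

$44


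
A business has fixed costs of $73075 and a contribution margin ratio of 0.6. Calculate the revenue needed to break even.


Formula: BER = Fixed Costs / Contribution Margin Ratio
BER = $73075 / 0.6
BER = $121791.67 (to the nearest cent)

$121791.67


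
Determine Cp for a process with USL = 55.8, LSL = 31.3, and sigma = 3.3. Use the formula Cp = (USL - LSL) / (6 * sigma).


Cp = (55.8 - 31.3) / (6 * 3.3)

1.24


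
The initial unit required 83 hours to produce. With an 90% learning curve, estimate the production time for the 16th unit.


Formula: T_n = T_1 * (learning_rate)^(log2(n)) where learning_rate = rate/100
Doublings = log2(16) = 4
T_n = 83 * 0.9^4
T_n = 83 * 0.6561 = 54.5 hours

54.5 hours


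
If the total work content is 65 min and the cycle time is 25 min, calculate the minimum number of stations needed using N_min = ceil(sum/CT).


Formula: N_min = ceil(Sum of Task Times / Cycle Time)
N_min = ceil(65 min / 25 min) = ceil(2.6)
N_min = 3 stations

3


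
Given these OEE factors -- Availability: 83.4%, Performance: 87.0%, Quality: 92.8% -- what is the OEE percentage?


Formula: OEE = Availability * Performance * Quality / 10000
A * P = 83.4% * 87.0% / 100 = 72.56%
OEE = 72.56% * 92.8% / 100 = 67.3%

67.3%


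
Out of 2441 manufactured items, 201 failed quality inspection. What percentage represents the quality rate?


Formula: Quality Rate = Good Pieces / Total Pieces * 100
Good pieces = 2441 - 201 = 2240
QR = 2240 / 2441 * 100 = 91.8%

91.8%


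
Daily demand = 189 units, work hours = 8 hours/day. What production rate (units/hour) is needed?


Formula: Production Rate = Daily Demand / Available Hours
Rate = 189 units/day / 8 hours/day
Rate = 23.6 units/hour

23.6 units/hour


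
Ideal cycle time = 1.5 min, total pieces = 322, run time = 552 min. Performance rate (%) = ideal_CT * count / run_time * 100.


Formula: Performance = (Ideal CT * Total Count) / Run Time * 100
Ideal output time = 1.5 * 322 = 483.0 min
Performance = 483.0 / 552 * 100 = 87.5%

87.5%


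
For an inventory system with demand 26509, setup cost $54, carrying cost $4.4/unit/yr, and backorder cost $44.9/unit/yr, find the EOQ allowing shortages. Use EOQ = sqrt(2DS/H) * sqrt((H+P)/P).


Formula: EOQ* = sqrt(2DS/H) * sqrt((H+P)/P)
Base EOQ = sqrt(2*26509*54/4.4) = 806.64 units
Correction = sqrt((4.4+44.9)/44.9) = 1.04785
EOQ* = 806.64 * 1.04785 = 845.2 units

845.2 units


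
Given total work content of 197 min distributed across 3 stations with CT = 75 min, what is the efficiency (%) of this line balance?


Formula: Efficiency = Sum of Task Times / (N_stations * CT) * 100
Total station capacity = 3 stations * 75 min = 225 min
Efficiency = 197 / 225 * 100 = 87.6%

87.6%


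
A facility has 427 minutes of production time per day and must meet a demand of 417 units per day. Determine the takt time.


Formula: Takt Time = Available Production Time / Customer Demand
Takt = 427 min/day / 417 units/day
Takt = 1.02 min/unit

1.02 min/unit


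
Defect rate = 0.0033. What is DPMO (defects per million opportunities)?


DPMO = defect_rate * 1000000 = 0.0033 * 1000000

3300


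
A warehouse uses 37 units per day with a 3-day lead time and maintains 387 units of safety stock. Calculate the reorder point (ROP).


Formula: ROP = (Daily Demand * Lead Time) + Safety Stock
Demand during lead time = 37 * 3 = 111 units
ROP = 111 + 387 = 498 units

498 units


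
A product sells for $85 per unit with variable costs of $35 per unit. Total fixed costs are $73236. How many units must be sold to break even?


Formula: BEQ = Fixed Costs / (Price - Variable Cost)
Contribution margin = $85 - $35 = $50/unit
BEQ = ceil($73236 / $50/unit) = ceil(1464.72) = 1465 units

1465 units
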